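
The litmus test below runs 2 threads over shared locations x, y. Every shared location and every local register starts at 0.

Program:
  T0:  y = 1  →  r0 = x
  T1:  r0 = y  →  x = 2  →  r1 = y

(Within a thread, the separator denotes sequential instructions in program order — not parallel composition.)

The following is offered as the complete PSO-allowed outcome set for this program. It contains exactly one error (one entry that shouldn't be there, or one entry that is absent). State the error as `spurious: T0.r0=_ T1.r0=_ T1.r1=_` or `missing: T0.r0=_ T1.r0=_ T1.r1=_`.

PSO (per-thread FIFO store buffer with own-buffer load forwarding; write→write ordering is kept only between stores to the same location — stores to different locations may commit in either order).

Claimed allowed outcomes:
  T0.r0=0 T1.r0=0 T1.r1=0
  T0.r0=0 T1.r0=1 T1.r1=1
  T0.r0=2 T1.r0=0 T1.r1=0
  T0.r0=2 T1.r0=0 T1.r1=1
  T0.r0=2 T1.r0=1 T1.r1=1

outcome vector order: (T0.r0,T1.r0,T1.r1)
PSO: 6 outcomes — {000 001 011 200 201 211}
PSO∖claimed = {001}

missing: T0.r0=0 T1.r0=0 T1.r1=1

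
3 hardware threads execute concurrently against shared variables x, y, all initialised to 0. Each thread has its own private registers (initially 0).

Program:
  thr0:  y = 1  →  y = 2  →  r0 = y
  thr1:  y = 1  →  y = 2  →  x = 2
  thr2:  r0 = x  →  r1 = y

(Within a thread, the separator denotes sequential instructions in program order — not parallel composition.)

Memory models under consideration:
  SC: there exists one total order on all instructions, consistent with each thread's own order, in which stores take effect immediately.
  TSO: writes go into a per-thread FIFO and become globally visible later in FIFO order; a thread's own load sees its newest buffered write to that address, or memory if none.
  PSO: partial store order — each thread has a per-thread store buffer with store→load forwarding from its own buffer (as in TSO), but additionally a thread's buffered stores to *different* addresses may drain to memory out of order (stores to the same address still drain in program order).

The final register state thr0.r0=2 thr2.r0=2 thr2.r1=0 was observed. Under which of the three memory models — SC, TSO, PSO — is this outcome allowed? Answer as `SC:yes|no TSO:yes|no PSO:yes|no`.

outcome vector order: (thr0.r0,thr2.r0,thr2.r1)
under SC → <1 0 0> <1 0 1> <1 0 2> <1 2 2> <2 0 0> <2 0 1> <2 0 2> <2 2 1> <2 2 2>
under TSO → <1 0 0> <1 0 1> <1 0 2> <1 2 2> <2 0 0> <2 0 1> <2 0 2> <2 2 1> <2 2 2>
under PSO → <1 0 0> <1 0 1> <1 0 2> <1 2 0> <1 2 1> <1 2 2> <2 0 0> <2 0 1> <2 0 2> <2 2 0> <2 2 1> <2 2 2>
target <2 2 0> ∈ {PSO}

SC:no TSO:no PSO:yes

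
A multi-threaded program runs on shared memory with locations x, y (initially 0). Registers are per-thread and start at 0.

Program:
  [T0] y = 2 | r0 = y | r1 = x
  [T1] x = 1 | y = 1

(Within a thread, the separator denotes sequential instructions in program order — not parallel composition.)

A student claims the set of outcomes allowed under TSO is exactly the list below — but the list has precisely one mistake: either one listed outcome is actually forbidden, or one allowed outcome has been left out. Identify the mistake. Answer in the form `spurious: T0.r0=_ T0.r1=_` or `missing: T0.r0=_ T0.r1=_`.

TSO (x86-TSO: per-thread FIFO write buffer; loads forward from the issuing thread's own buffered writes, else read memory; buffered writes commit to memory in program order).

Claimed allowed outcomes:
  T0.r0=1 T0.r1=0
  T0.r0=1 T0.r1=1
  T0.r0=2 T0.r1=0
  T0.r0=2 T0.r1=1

spurious: T0.r0=1 T0.r1=0

outcome vector order: (T0.r0,T0.r1)
TSO (3): <1 1> <2 0> <2 1>
claimed∖TSO = {<1 0>}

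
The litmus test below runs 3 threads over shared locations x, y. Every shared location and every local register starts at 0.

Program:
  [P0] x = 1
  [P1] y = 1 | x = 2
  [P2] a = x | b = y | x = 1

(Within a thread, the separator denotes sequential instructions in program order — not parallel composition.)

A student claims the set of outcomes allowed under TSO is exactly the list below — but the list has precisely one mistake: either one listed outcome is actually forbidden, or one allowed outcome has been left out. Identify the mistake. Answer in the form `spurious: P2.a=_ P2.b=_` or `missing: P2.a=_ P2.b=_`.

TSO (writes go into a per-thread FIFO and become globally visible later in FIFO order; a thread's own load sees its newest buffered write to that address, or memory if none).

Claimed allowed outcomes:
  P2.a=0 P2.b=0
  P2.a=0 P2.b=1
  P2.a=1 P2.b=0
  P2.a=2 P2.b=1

outcome vector order: (P2.a,P2.b)
TSO: 5 outcomes — {0/0 0/1 1/0 1/1 2/1}
TSO∖claimed = {1/1}

missing: P2.a=1 P2.b=1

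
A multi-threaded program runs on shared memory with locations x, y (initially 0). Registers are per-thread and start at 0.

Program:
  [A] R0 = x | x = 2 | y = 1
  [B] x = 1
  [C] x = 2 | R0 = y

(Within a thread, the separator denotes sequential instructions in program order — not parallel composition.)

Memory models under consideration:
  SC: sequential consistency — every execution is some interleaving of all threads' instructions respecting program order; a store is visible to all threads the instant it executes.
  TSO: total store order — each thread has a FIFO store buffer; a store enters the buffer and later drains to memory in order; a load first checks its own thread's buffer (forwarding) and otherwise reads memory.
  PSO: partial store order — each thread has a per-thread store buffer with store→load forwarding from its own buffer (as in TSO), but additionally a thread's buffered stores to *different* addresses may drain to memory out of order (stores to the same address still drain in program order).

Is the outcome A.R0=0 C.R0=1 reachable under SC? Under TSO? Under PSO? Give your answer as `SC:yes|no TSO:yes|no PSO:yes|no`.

outcome vector order: (A.R0,C.R0)
SC (6): (0,0), (0,1), (1,0), (1,1), (2,0), (2,1)
TSO (6): (0,0), (0,1), (1,0), (1,1), (2,0), (2,1)
PSO (6): (0,0), (0,1), (1,0), (1,1), (2,0), (2,1)
target (0,1) ∈ {SC,TSO,PSO}

SC:yes TSO:yes PSO:yes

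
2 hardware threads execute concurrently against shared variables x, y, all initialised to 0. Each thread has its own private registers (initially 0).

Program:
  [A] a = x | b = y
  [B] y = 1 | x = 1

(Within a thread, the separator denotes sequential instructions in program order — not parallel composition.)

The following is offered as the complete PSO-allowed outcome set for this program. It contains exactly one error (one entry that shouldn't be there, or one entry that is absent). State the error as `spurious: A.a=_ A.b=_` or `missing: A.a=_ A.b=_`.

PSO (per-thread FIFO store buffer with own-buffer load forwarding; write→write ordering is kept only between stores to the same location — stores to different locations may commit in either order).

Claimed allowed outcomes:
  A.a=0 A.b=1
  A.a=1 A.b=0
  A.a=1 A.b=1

outcome vector order: (A.a,A.b)
under PSO → <0 0> <0 1> <1 0> <1 1>
PSO∖claimed = {<0 0>}

missing: A.a=0 A.b=0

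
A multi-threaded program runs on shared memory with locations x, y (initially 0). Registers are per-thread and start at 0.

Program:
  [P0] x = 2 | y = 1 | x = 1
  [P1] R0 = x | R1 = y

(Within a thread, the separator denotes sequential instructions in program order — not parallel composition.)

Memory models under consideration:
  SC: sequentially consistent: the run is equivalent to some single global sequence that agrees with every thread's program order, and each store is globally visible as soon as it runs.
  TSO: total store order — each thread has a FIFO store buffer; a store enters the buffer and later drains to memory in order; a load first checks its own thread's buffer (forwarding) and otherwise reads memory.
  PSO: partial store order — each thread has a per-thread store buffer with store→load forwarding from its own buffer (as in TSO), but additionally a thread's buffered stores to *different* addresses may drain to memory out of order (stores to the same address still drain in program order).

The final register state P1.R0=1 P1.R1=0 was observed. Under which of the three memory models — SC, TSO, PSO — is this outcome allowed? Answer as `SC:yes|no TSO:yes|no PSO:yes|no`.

outcome vector order: (P1.R0,P1.R1)
SC (5): 0/0, 0/1, 1/1, 2/0, 2/1
TSO (5): 0/0, 0/1, 1/1, 2/0, 2/1
PSO (6): 0/0, 0/1, 1/0, 1/1, 2/0, 2/1
target 1/0 ∈ {PSO}

SC:no TSO:no PSO:yes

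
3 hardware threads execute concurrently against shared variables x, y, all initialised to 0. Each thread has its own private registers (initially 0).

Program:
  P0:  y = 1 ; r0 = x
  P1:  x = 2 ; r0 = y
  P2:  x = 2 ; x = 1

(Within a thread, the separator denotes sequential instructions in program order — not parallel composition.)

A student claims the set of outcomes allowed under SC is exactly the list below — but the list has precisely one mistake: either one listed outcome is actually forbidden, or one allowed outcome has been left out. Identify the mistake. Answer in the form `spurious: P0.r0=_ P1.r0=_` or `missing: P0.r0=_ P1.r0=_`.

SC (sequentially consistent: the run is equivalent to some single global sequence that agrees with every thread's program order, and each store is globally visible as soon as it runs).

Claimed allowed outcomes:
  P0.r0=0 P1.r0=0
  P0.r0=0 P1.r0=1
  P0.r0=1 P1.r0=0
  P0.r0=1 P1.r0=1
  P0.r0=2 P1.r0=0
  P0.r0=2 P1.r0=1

spurious: P0.r0=0 P1.r0=0

outcome vector order: (P0.r0,P1.r0)
SC (5): <0 1>; <1 0>; <1 1>; <2 0>; <2 1>
claimed∖SC = {<0 0>}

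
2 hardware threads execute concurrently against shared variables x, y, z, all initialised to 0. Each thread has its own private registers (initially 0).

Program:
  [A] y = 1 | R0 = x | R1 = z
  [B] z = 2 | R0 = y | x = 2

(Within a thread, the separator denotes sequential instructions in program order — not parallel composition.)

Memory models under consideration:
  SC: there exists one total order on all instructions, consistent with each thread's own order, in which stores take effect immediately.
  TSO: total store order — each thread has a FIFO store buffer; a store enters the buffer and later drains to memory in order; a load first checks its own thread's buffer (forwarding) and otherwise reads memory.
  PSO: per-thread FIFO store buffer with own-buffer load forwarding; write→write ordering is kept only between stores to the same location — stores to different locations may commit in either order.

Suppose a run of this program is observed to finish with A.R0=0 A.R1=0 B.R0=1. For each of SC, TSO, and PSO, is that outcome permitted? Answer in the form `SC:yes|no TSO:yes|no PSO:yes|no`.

SC:yes TSO:yes PSO:yes

outcome vector order: (A.R0,A.R1,B.R0)
SC: 5 outcomes — {001 020 021 220 221}
TSO: 6 outcomes — {000 001 020 021 220 221}
PSO: 8 outcomes — {000 001 020 021 200 201 220 221}
target 001 ∈ {SC,TSO,PSO}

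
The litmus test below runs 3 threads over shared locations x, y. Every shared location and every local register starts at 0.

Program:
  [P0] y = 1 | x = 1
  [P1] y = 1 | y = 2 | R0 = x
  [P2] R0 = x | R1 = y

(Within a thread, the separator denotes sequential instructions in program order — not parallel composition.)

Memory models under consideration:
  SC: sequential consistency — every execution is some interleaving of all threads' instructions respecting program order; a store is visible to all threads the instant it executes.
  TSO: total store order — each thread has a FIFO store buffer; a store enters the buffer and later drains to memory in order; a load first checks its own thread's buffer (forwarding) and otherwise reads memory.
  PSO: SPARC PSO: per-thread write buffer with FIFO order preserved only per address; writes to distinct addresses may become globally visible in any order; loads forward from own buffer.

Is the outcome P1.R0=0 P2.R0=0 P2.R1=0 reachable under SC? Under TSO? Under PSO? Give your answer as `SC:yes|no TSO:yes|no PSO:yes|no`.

outcome vector order: (P1.R0,P2.R0,P2.R1)
under SC → (0,0,0), (0,0,1), (0,0,2), (0,1,1), (0,1,2), (1,0,0), (1,0,1), (1,0,2), (1,1,1), (1,1,2)
under TSO → (0,0,0), (0,0,1), (0,0,2), (0,1,1), (0,1,2), (1,0,0), (1,0,1), (1,0,2), (1,1,1), (1,1,2)
under PSO → (0,0,0), (0,0,1), (0,0,2), (0,1,0), (0,1,1), (0,1,2), (1,0,0), (1,0,1), (1,0,2), (1,1,0), (1,1,1), (1,1,2)
target (0,0,0) ∈ {SC,TSO,PSO}

SC:yes TSO:yes PSO:yes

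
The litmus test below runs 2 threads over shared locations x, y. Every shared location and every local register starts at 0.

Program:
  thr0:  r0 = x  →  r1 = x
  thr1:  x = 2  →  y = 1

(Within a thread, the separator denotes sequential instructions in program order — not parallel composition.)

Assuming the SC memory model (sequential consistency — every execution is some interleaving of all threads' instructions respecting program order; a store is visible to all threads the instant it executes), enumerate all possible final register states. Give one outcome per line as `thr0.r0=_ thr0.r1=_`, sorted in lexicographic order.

outcome vector order: (thr0.r0,thr0.r1)
|SC outcomes| = 3

thr0.r0=0 thr0.r1=0
thr0.r0=0 thr0.r1=2
thr0.r0=2 thr0.r1=2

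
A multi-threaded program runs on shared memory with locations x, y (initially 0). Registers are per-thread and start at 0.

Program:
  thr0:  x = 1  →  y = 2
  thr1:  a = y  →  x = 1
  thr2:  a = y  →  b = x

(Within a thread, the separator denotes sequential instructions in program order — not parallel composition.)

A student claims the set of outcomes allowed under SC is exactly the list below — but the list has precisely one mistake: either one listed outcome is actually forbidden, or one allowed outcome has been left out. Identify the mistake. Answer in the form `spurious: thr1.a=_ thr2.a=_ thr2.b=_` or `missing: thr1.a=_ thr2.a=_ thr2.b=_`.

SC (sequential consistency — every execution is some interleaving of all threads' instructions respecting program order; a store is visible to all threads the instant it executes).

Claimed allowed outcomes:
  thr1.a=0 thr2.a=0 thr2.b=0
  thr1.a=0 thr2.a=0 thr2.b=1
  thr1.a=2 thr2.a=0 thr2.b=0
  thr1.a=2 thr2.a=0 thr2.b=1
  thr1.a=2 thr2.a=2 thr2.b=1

outcome vector order: (thr1.a,thr2.a,thr2.b)
under SC → 000; 001; 021; 200; 201; 221
SC∖claimed = {021}

missing: thr1.a=0 thr2.a=2 thr2.b=1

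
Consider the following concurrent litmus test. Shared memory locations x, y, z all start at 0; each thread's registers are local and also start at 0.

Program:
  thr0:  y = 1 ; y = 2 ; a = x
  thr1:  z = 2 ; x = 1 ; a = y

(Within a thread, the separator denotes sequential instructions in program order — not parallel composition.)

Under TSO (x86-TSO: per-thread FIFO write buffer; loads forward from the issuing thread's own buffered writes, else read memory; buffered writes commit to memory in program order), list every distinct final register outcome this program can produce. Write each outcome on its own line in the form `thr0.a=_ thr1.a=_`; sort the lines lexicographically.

thr0.a=0 thr1.a=0
thr0.a=0 thr1.a=1
thr0.a=0 thr1.a=2
thr0.a=1 thr1.a=0
thr0.a=1 thr1.a=1
thr0.a=1 thr1.a=2

outcome vector order: (thr0.a,thr1.a)
|TSO outcomes| = 6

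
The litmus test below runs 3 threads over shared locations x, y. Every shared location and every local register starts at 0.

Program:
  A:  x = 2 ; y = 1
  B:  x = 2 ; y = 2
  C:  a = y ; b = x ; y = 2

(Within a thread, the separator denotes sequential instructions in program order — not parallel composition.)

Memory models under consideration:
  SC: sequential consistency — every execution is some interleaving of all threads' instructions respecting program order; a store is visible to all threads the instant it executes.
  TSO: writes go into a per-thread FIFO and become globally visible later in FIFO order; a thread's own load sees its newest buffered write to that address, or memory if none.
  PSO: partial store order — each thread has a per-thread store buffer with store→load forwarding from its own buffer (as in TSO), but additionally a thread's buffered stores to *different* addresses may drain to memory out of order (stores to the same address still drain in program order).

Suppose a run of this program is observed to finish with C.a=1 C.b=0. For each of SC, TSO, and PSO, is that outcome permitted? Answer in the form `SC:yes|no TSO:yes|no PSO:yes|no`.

outcome vector order: (C.a,C.b)
SC: 4 outcomes — {0/0; 0/2; 1/2; 2/2}
TSO: 4 outcomes — {0/0; 0/2; 1/2; 2/2}
PSO: 6 outcomes — {0/0; 0/2; 1/0; 1/2; 2/0; 2/2}
target 1/0 ∈ {PSO}

SC:no TSO:no PSO:yes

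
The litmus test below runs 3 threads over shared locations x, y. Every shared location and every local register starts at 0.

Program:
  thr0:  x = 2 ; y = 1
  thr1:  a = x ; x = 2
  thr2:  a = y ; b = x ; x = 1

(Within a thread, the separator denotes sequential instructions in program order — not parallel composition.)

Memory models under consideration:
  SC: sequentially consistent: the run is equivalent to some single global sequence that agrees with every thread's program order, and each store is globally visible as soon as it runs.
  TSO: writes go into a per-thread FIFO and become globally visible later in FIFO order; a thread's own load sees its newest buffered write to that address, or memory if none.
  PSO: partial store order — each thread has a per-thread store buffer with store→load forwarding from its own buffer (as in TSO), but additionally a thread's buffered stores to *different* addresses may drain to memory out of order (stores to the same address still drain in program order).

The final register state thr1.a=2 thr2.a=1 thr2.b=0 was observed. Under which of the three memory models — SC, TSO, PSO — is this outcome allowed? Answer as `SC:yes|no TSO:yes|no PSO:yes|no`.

outcome vector order: (thr1.a,thr2.a,thr2.b)
SC: 9 outcomes — {<0 0 0> <0 0 2> <0 1 2> <1 0 0> <1 0 2> <1 1 2> <2 0 0> <2 0 2> <2 1 2>}
TSO: 9 outcomes — {<0 0 0> <0 0 2> <0 1 2> <1 0 0> <1 0 2> <1 1 2> <2 0 0> <2 0 2> <2 1 2>}
PSO: 12 outcomes — {<0 0 0> <0 0 2> <0 1 0> <0 1 2> <1 0 0> <1 0 2> <1 1 0> <1 1 2> <2 0 0> <2 0 2> <2 1 0> <2 1 2>}
target <2 1 0> ∈ {PSO}

SC:no TSO:no PSO:yes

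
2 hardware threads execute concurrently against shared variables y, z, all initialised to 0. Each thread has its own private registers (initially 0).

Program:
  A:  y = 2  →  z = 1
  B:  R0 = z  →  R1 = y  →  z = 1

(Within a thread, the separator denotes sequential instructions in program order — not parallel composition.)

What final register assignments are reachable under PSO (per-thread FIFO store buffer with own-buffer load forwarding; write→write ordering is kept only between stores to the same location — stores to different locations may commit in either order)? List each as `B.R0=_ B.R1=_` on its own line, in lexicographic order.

outcome vector order: (B.R0,B.R1)
|PSO outcomes| = 4

B.R0=0 B.R1=0
B.R0=0 B.R1=2
B.R0=1 B.R1=0
B.R0=1 B.R1=2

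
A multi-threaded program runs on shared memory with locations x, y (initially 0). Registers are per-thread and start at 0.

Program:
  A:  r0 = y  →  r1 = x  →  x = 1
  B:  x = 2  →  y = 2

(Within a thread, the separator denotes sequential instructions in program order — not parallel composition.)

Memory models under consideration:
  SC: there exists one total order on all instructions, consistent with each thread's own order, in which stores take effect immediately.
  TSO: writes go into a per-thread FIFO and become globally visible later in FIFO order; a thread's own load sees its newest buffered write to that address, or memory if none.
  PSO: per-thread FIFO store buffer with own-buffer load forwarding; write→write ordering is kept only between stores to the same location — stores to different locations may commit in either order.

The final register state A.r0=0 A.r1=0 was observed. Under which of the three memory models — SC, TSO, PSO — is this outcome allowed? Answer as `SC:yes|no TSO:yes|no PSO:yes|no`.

SC:yes TSO:yes PSO:yes

outcome vector order: (A.r0,A.r1)
under SC → 00 02 22
under TSO → 00 02 22
under PSO → 00 02 20 22
target 00 ∈ {SC,TSO,PSO}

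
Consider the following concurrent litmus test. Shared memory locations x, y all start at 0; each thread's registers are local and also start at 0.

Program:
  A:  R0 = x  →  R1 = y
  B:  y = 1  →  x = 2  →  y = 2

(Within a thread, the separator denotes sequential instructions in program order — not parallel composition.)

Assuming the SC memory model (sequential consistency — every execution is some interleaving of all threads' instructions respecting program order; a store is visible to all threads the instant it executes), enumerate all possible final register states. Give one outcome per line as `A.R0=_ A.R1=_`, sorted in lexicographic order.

A.R0=0 A.R1=0
A.R0=0 A.R1=1
A.R0=0 A.R1=2
A.R0=2 A.R1=1
A.R0=2 A.R1=2

outcome vector order: (A.R0,A.R1)
|SC outcomes| = 5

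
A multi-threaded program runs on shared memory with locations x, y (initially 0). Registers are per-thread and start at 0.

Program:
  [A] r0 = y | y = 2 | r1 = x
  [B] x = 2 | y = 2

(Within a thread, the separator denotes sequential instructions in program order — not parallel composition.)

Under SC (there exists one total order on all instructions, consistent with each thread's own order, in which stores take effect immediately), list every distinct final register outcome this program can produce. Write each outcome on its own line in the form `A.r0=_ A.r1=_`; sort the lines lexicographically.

A.r0=0 A.r1=0
A.r0=0 A.r1=2
A.r0=2 A.r1=2

outcome vector order: (A.r0,A.r1)
|SC outcomes| = 3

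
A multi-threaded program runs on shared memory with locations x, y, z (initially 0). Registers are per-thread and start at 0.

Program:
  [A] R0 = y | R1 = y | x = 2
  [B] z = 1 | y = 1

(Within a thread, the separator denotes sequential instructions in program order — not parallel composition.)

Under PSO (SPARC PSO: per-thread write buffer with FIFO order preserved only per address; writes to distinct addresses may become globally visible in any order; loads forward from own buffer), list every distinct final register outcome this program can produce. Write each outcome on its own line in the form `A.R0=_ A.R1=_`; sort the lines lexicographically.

outcome vector order: (A.R0,A.R1)
|PSO outcomes| = 3

A.R0=0 A.R1=0
A.R0=0 A.R1=1
A.R0=1 A.R1=1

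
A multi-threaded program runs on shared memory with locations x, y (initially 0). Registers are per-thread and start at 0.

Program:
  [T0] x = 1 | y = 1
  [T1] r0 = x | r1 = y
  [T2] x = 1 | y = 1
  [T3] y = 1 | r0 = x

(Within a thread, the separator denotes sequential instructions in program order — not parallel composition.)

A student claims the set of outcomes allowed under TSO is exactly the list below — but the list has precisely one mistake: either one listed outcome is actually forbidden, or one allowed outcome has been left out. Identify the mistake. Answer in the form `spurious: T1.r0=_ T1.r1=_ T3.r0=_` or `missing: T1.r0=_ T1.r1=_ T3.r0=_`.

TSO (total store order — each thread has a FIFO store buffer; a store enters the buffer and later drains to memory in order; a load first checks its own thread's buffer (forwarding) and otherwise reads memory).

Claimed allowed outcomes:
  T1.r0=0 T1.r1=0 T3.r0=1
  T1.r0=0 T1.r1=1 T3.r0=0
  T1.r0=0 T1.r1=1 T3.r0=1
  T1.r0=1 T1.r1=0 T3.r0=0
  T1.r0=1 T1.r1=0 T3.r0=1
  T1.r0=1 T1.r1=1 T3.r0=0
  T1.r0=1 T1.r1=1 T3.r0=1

missing: T1.r0=0 T1.r1=0 T3.r0=0

outcome vector order: (T1.r0,T1.r1,T3.r0)
under TSO → 0/0/0, 0/0/1, 0/1/0, 0/1/1, 1/0/0, 1/0/1, 1/1/0, 1/1/1
TSO∖claimed = {0/0/0}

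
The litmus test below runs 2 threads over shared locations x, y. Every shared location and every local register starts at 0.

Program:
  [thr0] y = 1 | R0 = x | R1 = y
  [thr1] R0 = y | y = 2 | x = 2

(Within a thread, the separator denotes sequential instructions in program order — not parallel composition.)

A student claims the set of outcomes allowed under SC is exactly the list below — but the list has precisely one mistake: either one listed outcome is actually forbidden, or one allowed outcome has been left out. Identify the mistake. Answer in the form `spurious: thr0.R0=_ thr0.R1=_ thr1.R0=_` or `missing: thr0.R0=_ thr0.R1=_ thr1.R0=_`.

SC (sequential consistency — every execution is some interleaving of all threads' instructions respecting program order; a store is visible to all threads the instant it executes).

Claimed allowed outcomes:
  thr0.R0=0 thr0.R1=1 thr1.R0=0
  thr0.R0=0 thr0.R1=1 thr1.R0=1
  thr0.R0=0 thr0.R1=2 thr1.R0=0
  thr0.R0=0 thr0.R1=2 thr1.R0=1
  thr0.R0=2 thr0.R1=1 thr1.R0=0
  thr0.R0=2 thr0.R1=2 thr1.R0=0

outcome vector order: (thr0.R0,thr0.R1,thr1.R0)
SC (7): <0 1 0> <0 1 1> <0 2 0> <0 2 1> <2 1 0> <2 2 0> <2 2 1>
SC∖claimed = {<2 2 1>}

missing: thr0.R0=2 thr0.R1=2 thr1.R0=1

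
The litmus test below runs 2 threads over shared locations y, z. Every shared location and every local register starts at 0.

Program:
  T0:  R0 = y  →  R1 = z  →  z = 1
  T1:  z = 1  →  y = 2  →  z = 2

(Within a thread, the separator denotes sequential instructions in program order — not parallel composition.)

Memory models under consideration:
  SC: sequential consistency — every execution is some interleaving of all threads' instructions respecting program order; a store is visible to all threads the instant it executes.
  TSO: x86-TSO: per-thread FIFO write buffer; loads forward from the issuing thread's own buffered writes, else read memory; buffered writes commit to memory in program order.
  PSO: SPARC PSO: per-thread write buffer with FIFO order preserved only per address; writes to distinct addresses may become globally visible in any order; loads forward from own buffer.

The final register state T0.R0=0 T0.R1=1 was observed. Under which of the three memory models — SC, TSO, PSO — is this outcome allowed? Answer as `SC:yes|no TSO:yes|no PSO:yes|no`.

outcome vector order: (T0.R0,T0.R1)
SC (5): 00; 01; 02; 21; 22
TSO (5): 00; 01; 02; 21; 22
PSO (6): 00; 01; 02; 20; 21; 22
target 01 ∈ {SC,TSO,PSO}

SC:yes TSO:yes PSO:yes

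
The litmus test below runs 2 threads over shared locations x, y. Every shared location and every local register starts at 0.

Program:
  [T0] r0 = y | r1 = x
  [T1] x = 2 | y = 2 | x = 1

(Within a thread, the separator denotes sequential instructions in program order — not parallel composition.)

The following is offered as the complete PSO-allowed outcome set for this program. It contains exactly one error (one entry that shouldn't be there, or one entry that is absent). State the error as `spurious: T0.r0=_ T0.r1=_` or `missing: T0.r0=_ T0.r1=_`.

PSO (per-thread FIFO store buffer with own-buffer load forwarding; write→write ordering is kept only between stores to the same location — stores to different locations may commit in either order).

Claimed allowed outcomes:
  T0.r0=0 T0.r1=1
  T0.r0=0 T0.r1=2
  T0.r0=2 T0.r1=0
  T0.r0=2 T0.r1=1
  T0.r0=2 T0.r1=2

missing: T0.r0=0 T0.r1=0

outcome vector order: (T0.r0,T0.r1)
PSO (6): (0,0), (0,1), (0,2), (2,0), (2,1), (2,2)
PSO∖claimed = {(0,0)}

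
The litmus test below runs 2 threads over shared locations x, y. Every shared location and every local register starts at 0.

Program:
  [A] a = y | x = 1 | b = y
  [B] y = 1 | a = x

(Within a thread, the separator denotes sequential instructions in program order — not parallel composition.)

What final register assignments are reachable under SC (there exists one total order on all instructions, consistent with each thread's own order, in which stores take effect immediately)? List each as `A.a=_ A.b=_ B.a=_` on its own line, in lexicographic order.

outcome vector order: (A.a,A.b,B.a)
|SC outcomes| = 5

A.a=0 A.b=0 B.a=1
A.a=0 A.b=1 B.a=0
A.a=0 A.b=1 B.a=1
A.a=1 A.b=1 B.a=0
A.a=1 A.b=1 B.a=1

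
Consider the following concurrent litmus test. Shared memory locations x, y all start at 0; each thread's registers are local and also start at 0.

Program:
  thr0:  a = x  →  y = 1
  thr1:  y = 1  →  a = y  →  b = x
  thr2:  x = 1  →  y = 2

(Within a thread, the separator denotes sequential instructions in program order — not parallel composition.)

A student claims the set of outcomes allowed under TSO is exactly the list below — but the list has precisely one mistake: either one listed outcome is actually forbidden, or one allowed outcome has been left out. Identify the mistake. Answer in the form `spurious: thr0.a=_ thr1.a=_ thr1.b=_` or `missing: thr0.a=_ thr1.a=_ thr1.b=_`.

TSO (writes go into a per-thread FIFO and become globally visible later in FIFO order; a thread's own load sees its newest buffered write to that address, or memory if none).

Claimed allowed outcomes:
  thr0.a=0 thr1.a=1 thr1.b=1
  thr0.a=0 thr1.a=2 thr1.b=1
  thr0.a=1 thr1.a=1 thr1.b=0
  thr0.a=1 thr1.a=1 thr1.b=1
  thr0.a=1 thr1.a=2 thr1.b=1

outcome vector order: (thr0.a,thr1.a,thr1.b)
under TSO → <0 1 0> <0 1 1> <0 2 1> <1 1 0> <1 1 1> <1 2 1>
TSO∖claimed = {<0 1 0>}

missing: thr0.a=0 thr1.a=1 thr1.b=0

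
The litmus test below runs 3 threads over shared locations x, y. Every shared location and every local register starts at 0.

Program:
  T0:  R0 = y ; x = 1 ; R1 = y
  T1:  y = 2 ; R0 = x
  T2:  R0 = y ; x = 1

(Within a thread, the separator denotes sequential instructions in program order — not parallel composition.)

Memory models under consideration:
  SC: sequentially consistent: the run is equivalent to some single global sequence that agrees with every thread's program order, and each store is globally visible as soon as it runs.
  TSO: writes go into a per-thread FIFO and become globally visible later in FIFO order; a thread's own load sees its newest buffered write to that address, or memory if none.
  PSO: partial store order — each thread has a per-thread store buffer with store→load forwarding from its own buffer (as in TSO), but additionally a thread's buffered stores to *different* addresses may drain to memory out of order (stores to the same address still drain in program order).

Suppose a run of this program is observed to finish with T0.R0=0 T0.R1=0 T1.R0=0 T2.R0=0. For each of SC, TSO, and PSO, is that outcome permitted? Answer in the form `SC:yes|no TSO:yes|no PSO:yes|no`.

SC:no TSO:yes PSO:yes

outcome vector order: (T0.R0,T0.R1,T1.R0,T2.R0)
SC (10): 0/0/1/0, 0/0/1/2, 0/2/0/0, 0/2/0/2, 0/2/1/0, 0/2/1/2, 2/2/0/0, 2/2/0/2, 2/2/1/0, 2/2/1/2
TSO (12): 0/0/0/0, 0/0/0/2, 0/0/1/0, 0/0/1/2, 0/2/0/0, 0/2/0/2, 0/2/1/0, 0/2/1/2, 2/2/0/0, 2/2/0/2, 2/2/1/0, 2/2/1/2
PSO (12): 0/0/0/0, 0/0/0/2, 0/0/1/0, 0/0/1/2, 0/2/0/0, 0/2/0/2, 0/2/1/0, 0/2/1/2, 2/2/0/0, 2/2/0/2, 2/2/1/0, 2/2/1/2
target 0/0/0/0 ∈ {TSO,PSO}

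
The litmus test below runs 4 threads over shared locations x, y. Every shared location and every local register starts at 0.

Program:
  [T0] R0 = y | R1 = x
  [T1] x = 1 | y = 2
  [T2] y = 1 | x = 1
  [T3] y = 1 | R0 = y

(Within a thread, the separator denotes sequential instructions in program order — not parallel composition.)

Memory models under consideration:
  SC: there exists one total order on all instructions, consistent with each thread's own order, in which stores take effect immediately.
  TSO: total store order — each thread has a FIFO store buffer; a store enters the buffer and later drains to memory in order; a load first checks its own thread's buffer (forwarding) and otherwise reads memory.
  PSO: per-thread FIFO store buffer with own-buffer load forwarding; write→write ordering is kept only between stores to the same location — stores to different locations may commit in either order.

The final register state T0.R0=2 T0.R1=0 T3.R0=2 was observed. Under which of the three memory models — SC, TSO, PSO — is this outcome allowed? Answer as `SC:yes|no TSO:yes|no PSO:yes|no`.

outcome vector order: (T0.R0,T0.R1,T3.R0)
under SC → <0 0 1> <0 0 2> <0 1 1> <0 1 2> <1 0 1> <1 0 2> <1 1 1> <1 1 2> <2 1 1> <2 1 2>
under TSO → <0 0 1> <0 0 2> <0 1 1> <0 1 2> <1 0 1> <1 0 2> <1 1 1> <1 1 2> <2 1 1> <2 1 2>
under PSO → <0 0 1> <0 0 2> <0 1 1> <0 1 2> <1 0 1> <1 0 2> <1 1 1> <1 1 2> <2 0 1> <2 0 2> <2 1 1> <2 1 2>
target <2 0 2> ∈ {PSO}

SC:no TSO:no PSO:yes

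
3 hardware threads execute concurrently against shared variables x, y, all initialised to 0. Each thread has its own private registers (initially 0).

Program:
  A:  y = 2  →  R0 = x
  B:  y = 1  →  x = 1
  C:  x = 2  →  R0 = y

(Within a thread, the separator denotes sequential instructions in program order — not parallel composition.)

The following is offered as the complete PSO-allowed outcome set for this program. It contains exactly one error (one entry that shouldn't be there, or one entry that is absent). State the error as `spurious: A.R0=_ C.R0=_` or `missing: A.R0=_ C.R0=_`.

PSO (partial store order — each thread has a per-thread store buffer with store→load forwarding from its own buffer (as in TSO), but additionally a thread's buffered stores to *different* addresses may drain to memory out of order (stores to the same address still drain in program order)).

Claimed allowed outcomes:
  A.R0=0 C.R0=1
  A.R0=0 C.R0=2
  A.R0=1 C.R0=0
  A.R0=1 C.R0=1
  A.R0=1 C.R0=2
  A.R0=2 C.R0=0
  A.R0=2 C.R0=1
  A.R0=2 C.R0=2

missing: A.R0=0 C.R0=0

outcome vector order: (A.R0,C.R0)
under PSO → 00, 01, 02, 10, 11, 12, 20, 21, 22
PSO∖claimed = {00}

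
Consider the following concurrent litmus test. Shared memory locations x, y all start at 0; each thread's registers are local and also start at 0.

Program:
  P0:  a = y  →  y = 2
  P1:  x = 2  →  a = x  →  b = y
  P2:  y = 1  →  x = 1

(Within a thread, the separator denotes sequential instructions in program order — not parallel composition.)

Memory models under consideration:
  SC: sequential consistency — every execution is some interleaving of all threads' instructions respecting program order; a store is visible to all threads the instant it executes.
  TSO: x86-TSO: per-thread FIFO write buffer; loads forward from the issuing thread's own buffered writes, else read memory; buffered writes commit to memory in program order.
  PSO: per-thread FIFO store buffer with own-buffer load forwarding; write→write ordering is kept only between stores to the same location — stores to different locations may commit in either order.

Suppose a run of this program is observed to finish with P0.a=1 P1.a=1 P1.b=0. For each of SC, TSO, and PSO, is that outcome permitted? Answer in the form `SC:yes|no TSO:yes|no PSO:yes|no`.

outcome vector order: (P0.a,P1.a,P1.b)
[SC] allowed = {0/1/1 0/1/2 0/2/0 0/2/1 0/2/2 1/1/1 1/1/2 1/2/0 1/2/1 1/2/2}
[TSO] allowed = {0/1/1 0/1/2 0/2/0 0/2/1 0/2/2 1/1/1 1/1/2 1/2/0 1/2/1 1/2/2}
[PSO] allowed = {0/1/0 0/1/1 0/1/2 0/2/0 0/2/1 0/2/2 1/1/0 1/1/1 1/1/2 1/2/0 1/2/1 1/2/2}
target 1/1/0 ∈ {PSO}

SC:no TSO:no PSO:yes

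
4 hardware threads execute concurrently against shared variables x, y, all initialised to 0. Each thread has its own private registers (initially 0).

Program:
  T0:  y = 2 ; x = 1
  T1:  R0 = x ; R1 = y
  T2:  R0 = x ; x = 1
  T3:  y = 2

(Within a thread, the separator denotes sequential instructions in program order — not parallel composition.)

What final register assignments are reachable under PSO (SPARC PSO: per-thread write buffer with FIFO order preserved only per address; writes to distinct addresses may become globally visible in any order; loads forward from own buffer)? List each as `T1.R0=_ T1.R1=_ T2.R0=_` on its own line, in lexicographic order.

T1.R0=0 T1.R1=0 T2.R0=0
T1.R0=0 T1.R1=0 T2.R0=1
T1.R0=0 T1.R1=2 T2.R0=0
T1.R0=0 T1.R1=2 T2.R0=1
T1.R0=1 T1.R1=0 T2.R0=0
T1.R0=1 T1.R1=0 T2.R0=1
T1.R0=1 T1.R1=2 T2.R0=0
T1.R0=1 T1.R1=2 T2.R0=1

outcome vector order: (T1.R0,T1.R1,T2.R0)
|PSO outcomes| = 8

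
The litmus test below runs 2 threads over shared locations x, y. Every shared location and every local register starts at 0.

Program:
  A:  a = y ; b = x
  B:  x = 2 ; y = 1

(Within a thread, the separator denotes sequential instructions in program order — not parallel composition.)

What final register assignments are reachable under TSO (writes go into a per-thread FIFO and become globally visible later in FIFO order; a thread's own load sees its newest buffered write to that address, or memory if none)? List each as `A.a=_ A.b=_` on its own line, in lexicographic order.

outcome vector order: (A.a,A.b)
|TSO outcomes| = 3

A.a=0 A.b=0
A.a=0 A.b=2
A.a=1 A.b=2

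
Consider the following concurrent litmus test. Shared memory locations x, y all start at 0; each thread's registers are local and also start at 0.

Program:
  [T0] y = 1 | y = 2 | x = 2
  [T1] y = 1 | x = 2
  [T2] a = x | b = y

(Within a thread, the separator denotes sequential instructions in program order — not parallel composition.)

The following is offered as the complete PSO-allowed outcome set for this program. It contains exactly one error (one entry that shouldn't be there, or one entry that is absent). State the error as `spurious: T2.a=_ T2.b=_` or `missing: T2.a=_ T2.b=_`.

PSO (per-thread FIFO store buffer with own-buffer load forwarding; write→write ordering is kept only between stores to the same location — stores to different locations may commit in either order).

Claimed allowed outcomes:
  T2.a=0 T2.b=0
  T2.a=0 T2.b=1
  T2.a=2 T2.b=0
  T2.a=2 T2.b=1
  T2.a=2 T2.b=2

missing: T2.a=0 T2.b=2

outcome vector order: (T2.a,T2.b)
under PSO → 00, 01, 02, 20, 21, 22
PSO∖claimed = {02}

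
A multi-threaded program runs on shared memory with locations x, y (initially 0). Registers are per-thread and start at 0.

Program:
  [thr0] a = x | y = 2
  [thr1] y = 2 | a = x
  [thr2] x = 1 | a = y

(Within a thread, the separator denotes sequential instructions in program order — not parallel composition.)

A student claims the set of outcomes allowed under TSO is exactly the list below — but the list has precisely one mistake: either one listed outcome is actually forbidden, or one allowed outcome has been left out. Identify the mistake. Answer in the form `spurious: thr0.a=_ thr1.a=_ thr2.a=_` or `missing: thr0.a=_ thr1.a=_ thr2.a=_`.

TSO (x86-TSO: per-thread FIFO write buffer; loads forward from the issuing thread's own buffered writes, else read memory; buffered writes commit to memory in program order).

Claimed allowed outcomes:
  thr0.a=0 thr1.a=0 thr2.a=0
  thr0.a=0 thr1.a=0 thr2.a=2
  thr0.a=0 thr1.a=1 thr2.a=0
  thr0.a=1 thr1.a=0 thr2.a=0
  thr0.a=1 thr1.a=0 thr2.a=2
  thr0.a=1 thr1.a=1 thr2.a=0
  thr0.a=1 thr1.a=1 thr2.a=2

outcome vector order: (thr0.a,thr1.a,thr2.a)
TSO: 8 outcomes — {(0,0,0); (0,0,2); (0,1,0); (0,1,2); (1,0,0); (1,0,2); (1,1,0); (1,1,2)}
TSO∖claimed = {(0,1,2)}

missing: thr0.a=0 thr1.a=1 thr2.a=2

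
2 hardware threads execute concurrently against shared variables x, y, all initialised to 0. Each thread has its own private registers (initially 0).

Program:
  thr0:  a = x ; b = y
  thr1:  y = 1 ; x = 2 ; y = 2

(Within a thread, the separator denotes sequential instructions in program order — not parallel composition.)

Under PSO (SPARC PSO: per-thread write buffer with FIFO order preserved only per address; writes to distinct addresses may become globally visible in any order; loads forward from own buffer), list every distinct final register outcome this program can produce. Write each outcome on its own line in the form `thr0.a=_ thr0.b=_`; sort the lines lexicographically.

outcome vector order: (thr0.a,thr0.b)
|PSO outcomes| = 6

thr0.a=0 thr0.b=0
thr0.a=0 thr0.b=1
thr0.a=0 thr0.b=2
thr0.a=2 thr0.b=0
thr0.a=2 thr0.b=1
thr0.a=2 thr0.b=2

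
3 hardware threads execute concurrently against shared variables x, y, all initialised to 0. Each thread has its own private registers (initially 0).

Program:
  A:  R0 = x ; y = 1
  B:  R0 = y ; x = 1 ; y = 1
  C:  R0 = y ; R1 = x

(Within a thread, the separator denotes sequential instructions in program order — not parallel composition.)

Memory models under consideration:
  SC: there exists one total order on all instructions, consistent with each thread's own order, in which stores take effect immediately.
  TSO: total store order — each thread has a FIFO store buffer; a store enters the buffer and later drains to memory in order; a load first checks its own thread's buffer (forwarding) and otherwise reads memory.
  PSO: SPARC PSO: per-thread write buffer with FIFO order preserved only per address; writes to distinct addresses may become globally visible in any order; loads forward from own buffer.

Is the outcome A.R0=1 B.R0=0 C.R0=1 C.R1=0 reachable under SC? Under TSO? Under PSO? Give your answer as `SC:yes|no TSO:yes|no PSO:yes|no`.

outcome vector order: (A.R0,B.R0,C.R0,C.R1)
SC: 11 outcomes — {(0,0,0,0) (0,0,0,1) (0,0,1,0) (0,0,1,1) (0,1,0,0) (0,1,0,1) (0,1,1,0) (0,1,1,1) (1,0,0,0) (1,0,0,1) (1,0,1,1)}
TSO: 11 outcomes — {(0,0,0,0) (0,0,0,1) (0,0,1,0) (0,0,1,1) (0,1,0,0) (0,1,0,1) (0,1,1,0) (0,1,1,1) (1,0,0,0) (1,0,0,1) (1,0,1,1)}
PSO: 12 outcomes — {(0,0,0,0) (0,0,0,1) (0,0,1,0) (0,0,1,1) (0,1,0,0) (0,1,0,1) (0,1,1,0) (0,1,1,1) (1,0,0,0) (1,0,0,1) (1,0,1,0) (1,0,1,1)}
target (1,0,1,0) ∈ {PSO}

SC:no TSO:no PSO:yes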